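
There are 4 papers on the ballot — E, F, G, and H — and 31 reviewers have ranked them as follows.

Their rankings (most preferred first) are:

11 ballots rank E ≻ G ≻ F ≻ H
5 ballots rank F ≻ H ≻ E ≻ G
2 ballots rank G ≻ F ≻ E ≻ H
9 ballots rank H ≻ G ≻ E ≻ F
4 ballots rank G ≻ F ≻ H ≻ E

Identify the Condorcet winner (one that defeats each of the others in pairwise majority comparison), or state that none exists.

Head-to-head results (31 voters total):
E vs F: E wins 20–11.
E vs G: E wins 16–15.
E vs H: H wins 18–13.
F vs G: G wins 26–5.
F vs H: F wins 22–9.
G vs H: G wins 17–14.
No candidate beats all others: E beats F beats H beats E, a majority cycle.

No Condorcet winner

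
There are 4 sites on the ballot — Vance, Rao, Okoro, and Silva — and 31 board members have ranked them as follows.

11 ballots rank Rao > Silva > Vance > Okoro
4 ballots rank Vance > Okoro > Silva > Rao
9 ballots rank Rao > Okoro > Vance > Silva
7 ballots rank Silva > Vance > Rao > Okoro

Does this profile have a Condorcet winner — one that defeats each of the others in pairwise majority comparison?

Yes

Head-to-head results (31 voters total):
Vance vs Rao: Rao wins 20–11.
Vance vs Okoro: Vance wins 22–9.
Vance vs Silva: Silva wins 18–13.
Rao vs Okoro: Rao wins 27–4.
Rao vs Silva: Rao wins 20–11.
Okoro vs Silva: Silva wins 18–13.
Rao beats each rival — Vance (20–11), Okoro (27–4), Silva (20–11) — so Rao is the Condorcet winner.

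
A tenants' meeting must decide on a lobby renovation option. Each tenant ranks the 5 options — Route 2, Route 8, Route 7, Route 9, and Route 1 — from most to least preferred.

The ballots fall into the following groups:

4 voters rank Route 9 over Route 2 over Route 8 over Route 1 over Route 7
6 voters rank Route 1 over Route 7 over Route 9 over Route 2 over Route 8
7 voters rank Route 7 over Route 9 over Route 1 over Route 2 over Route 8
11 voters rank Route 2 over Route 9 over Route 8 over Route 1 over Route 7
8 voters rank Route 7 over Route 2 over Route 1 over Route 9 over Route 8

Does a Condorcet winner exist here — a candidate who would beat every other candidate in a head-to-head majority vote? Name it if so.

There is no Condorcet winner

Head-to-head results (36 voters total):
Route 2 vs Route 8: Route 2 wins 36–0.
Route 2 vs Route 7: Route 7 wins 21–15.
Route 2 vs Route 9: Route 2 wins 19–17.
Route 2 vs Route 1: Route 2 wins 23–13.
Route 8 vs Route 7: Route 7 wins 21–15.
Route 8 vs Route 9: Route 9 wins 36–0.
Route 8 vs Route 1: Route 1 wins 21–15.
Route 7 vs Route 9: Route 7 wins 21–15.
Route 7 vs Route 1: Route 1 wins 21–15.
Route 9 vs Route 1: Route 9 wins 22–14.
No candidate beats all others: Route 2 beats Route 1 beats Route 7 beats Route 2, a majority cycle.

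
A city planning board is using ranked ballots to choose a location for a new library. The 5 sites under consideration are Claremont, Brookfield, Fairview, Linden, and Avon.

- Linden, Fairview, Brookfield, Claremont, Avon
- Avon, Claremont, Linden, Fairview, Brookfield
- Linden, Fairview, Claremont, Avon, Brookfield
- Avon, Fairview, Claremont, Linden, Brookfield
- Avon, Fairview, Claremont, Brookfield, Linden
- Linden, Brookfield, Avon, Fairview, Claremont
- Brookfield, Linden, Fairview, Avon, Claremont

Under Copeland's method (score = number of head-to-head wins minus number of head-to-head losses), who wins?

Linden

Pairwise results:
  Claremont vs Brookfield: Claremont wins 4–3.
  Claremont vs Fairview: Fairview wins 6–1.
  Claremont vs Linden: Linden wins 4–3.
  Claremont vs Avon: Avon wins 5–2.
  Brookfield vs Fairview: Fairview wins 5–2.
  Brookfield vs Linden: Linden wins 5–2.
  Brookfield vs Avon: Avon wins 4–3.
  Fairview vs Linden: Linden wins 5–2.
  Fairview vs Avon: Avon wins 4–3.
  Linden vs Avon: Linden wins 4–3.
Copeland scores (wins − losses):
  Claremont: 1 − 3 = -2
  Brookfield: 0 − 4 = -4
  Fairview: 2 − 2 = 0
  Linden: 4 − 0 = 4
  Avon: 3 − 1 = 2
Linden has the best Copeland score.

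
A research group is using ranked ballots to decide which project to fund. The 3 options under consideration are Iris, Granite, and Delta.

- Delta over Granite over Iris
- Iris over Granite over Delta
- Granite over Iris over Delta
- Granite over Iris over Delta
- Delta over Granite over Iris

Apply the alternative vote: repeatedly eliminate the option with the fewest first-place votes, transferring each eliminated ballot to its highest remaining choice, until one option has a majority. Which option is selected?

Granite

Round 1: Granite 2, Delta 2, Iris 1. Iris has the fewest and is eliminated.
Round 2: Granite 3, Delta 2. Granite has a majority.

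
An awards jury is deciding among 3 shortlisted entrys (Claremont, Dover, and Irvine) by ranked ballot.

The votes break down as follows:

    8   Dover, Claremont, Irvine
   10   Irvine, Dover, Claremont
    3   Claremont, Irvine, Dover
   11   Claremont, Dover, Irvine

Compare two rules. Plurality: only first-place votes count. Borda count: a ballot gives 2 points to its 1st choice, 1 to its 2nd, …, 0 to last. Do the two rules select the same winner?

No

Plurality first-place counts: Claremont 14, Dover 8, Irvine 10 → Claremont.
Borda totals: Claremont 36, Dover 37, Irvine 23 → Dover.
The two rules disagree: plurality picks Claremont, Borda picks Dover.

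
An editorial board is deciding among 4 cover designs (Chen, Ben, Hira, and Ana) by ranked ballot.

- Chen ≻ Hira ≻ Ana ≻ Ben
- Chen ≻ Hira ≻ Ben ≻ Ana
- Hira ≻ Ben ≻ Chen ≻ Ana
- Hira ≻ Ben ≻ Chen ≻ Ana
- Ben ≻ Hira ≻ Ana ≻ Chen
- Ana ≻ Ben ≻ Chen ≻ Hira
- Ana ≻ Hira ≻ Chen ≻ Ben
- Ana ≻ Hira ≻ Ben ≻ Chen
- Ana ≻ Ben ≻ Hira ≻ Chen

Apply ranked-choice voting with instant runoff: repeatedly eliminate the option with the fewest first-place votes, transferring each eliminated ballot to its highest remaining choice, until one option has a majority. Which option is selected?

Round 1: Ana 4, Chen 2, Hira 2, Ben 1. Ben has the fewest and is eliminated.
Round 2: Ana 4, Hira 3, Chen 2. Chen has the fewest and is eliminated.
Round 3: Hira 5, Ana 4. Hira has a majority.

Hira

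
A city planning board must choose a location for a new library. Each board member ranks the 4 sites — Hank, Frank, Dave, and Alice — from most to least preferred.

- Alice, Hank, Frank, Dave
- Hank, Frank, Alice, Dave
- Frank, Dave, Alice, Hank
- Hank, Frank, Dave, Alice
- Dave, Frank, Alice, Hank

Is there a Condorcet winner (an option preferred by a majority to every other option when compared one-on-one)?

Head-to-head results (5 voters total):
Hank vs Frank: Hank wins 3–2.
Hank vs Dave: Hank wins 3–2.
Hank vs Alice: Alice wins 3–2.
Frank vs Dave: Frank wins 4–1.
Frank vs Alice: Frank wins 4–1.
Dave vs Alice: Dave wins 3–2.
No candidate beats all others: Hank beats Frank beats Alice beats Hank, a majority cycle.

No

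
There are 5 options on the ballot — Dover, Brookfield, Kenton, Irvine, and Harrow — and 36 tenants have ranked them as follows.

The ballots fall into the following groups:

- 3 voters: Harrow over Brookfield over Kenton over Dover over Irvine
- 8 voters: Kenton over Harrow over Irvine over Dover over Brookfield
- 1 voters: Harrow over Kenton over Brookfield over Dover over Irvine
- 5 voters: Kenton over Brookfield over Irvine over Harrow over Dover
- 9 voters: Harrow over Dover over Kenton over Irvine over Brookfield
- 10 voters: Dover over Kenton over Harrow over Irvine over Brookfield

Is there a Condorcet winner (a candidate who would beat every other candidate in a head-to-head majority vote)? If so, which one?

Head-to-head results (36 voters total):
Dover vs Brookfield: Dover wins 27–9.
Dover vs Kenton: Dover wins 19–17.
Dover vs Irvine: Dover wins 23–13.
Dover vs Harrow: Harrow wins 26–10.
Brookfield vs Kenton: Kenton wins 33–3.
Brookfield vs Irvine: Irvine wins 27–9.
Brookfield vs Harrow: Harrow wins 31–5.
Kenton vs Irvine: Kenton wins 36–0.
Kenton vs Harrow: Kenton wins 23–13.
Irvine vs Harrow: Harrow wins 31–5.
No candidate beats all others: Dover beats Kenton beats Harrow beats Dover, a majority cycle.

There is no Condorcet winner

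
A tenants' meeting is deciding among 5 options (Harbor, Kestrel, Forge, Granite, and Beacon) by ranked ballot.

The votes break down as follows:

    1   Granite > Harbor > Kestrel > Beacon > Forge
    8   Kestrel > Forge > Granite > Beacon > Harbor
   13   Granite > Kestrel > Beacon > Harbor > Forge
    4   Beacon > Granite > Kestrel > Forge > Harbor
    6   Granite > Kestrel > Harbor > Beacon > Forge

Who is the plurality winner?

First-place vote totals:
  Harbor: 0
  Kestrel: 8
  Forge: 0
  Granite: 20
  Beacon: 4
Granite has the most first-place votes.

Granite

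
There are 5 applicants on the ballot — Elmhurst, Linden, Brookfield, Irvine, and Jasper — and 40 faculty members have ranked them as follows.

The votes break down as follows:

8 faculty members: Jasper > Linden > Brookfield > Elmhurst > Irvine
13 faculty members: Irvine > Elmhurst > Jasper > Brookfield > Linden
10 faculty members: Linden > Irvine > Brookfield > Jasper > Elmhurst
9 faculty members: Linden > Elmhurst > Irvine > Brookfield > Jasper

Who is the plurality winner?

Linden

First-place vote totals:
  Elmhurst: 0
  Linden: 19
  Brookfield: 0
  Irvine: 13
  Jasper: 8
Linden has the most first-place votes.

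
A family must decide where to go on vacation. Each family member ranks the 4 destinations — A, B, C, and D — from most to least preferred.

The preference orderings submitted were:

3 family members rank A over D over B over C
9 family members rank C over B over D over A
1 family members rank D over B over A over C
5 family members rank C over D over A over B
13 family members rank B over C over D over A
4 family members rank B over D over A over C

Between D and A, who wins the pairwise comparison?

Ballots ranking D above A: 9+1+5+13+4 = 32.
Ballots ranking A above D: 3.
D wins the head-to-head, 32–3.

D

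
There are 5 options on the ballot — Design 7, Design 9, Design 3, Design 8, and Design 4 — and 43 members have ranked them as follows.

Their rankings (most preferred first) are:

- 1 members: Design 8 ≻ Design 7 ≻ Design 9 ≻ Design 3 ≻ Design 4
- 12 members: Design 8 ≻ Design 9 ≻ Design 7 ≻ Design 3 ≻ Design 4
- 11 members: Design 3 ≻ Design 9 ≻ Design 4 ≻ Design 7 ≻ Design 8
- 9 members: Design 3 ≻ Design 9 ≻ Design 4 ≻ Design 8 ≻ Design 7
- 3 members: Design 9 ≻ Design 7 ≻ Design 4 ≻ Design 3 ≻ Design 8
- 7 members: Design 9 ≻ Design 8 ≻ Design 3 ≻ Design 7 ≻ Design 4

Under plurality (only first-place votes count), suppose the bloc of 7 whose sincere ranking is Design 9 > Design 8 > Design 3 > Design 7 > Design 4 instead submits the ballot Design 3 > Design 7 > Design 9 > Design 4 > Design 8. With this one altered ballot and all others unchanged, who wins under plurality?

First-place totals with the altered ballot: Design 7 0, Design 9 3, Design 3 27, Design 8 13, Design 4 0.
The winner is unchanged: still Design 3.

Design 3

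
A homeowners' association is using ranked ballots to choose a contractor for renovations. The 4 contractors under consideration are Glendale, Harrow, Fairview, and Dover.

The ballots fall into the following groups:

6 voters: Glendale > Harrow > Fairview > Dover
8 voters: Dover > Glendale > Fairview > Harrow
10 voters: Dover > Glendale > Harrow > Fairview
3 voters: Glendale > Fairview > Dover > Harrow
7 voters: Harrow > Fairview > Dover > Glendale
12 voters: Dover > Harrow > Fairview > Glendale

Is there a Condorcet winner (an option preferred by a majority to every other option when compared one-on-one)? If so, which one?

Head-to-head results (46 voters total):
Glendale vs Harrow: Glendale wins 27–19.
Glendale vs Fairview: Glendale wins 27–19.
Glendale vs Dover: Dover wins 37–9.
Harrow vs Fairview: Harrow wins 35–11.
Harrow vs Dover: Dover wins 33–13.
Fairview vs Dover: Dover wins 30–16.
Dover beats each rival — Glendale (37–9), Harrow (33–13), Fairview (30–16) — so Dover is the Condorcet winner.

Dover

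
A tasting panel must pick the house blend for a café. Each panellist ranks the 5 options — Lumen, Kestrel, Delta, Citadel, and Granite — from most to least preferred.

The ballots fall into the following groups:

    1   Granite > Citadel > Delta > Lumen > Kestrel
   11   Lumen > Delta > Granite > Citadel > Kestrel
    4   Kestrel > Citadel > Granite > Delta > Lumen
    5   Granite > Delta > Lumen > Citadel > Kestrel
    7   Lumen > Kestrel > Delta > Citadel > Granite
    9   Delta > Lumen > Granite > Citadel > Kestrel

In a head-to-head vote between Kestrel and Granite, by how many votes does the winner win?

15

Ballots ranking Kestrel above Granite: 4+7 = 11.
Ballots ranking Granite above Kestrel: 1+11+5+9 = 26.
Granite wins 26–11, a margin of 15.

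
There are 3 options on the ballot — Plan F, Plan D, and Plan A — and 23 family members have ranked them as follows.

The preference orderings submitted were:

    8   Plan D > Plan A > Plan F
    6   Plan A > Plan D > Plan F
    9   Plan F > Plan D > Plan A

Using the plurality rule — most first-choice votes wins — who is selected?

First-place vote totals:
  Plan F: 9
  Plan D: 8
  Plan A: 6
Plan F has the most first-place votes.

Plan F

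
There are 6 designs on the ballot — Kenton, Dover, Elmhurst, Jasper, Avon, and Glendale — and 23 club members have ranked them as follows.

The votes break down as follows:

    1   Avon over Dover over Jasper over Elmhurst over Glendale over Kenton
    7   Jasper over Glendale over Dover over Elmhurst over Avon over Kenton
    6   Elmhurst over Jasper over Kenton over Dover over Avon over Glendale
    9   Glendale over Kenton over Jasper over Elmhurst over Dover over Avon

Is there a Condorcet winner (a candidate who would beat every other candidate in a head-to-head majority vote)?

Head-to-head results (23 voters total):
Kenton vs Dover: Kenton wins 15–8.
Kenton vs Elmhurst: Elmhurst wins 14–9.
Kenton vs Jasper: Jasper wins 14–9.
Kenton vs Avon: Kenton wins 15–8.
Kenton vs Glendale: Glendale wins 17–6.
Dover vs Elmhurst: Elmhurst wins 15–8.
Dover vs Jasper: Jasper wins 22–1.
Dover vs Avon: Dover wins 22–1.
Dover vs Glendale: Glendale wins 16–7.
Elmhurst vs Jasper: Jasper wins 17–6.
Elmhurst vs Avon: Elmhurst wins 22–1.
Elmhurst vs Glendale: Glendale wins 16–7.
Jasper vs Avon: Jasper wins 22–1.
Jasper vs Glendale: Jasper wins 14–9.
Avon vs Glendale: Glendale wins 16–7.
Jasper beats each rival — Kenton (14–9), Dover (22–1), Elmhurst (17–6), Avon (22–1), Glendale (14–9) — so Jasper is the Condorcet winner.

Yes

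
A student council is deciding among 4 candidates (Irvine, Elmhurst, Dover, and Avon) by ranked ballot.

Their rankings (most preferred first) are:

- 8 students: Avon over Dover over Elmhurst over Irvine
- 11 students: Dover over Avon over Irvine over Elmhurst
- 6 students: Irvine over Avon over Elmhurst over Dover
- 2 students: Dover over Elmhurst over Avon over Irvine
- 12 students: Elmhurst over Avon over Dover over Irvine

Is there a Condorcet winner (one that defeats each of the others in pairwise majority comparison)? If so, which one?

Avon

Head-to-head results (39 voters total):
Irvine vs Elmhurst: Elmhurst wins 22–17.
Irvine vs Dover: Dover wins 33–6.
Irvine vs Avon: Avon wins 33–6.
Elmhurst vs Dover: Dover wins 21–18.
Elmhurst vs Avon: Avon wins 25–14.
Dover vs Avon: Avon wins 26–13.
Avon beats each rival — Irvine (33–6), Elmhurst (25–14), Dover (26–13) — so Avon is the Condorcet winner.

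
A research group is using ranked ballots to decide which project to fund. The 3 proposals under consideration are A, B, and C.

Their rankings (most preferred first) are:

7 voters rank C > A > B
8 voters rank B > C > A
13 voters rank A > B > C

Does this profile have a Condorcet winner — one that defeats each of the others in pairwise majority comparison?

No

Head-to-head results (28 voters total):
A vs B: A wins 20–8.
A vs C: C wins 15–13.
B vs C: B wins 21–7.
No candidate beats all others: A beats B beats C beats A, a majority cycle.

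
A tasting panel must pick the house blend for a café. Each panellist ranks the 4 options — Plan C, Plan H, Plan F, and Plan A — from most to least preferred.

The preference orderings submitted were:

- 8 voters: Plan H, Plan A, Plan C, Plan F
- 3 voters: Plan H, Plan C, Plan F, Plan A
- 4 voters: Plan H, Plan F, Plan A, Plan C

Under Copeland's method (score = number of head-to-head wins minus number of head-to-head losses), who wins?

Plan H

Pairwise results:
  Plan C vs Plan H: Plan H wins 15–0.
  Plan C vs Plan F: Plan C wins 11–4.
  Plan C vs Plan A: Plan A wins 12–3.
  Plan H vs Plan F: Plan H wins 15–0.
  Plan H vs Plan A: Plan H wins 15–0.
  Plan F vs Plan A: Plan A wins 8–7.
Copeland scores (wins − losses):
  Plan C: 1 − 2 = -1
  Plan H: 3 − 0 = 3
  Plan F: 0 − 3 = -3
  Plan A: 2 − 1 = 1
Plan H has the best Copeland score.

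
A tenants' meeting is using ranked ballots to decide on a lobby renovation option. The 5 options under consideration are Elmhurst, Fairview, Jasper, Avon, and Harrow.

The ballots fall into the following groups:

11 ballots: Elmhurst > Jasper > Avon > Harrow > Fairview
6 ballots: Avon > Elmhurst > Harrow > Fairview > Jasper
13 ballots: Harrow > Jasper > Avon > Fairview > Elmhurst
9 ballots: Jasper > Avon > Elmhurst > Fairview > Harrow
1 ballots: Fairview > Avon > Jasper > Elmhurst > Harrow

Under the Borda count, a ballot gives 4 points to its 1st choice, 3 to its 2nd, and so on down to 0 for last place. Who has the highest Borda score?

Jasper

Borda scores:
  Elmhurst: 11·4 + 6·3 + 13·0 + 9·2 + 1 = 81
  Fairview: 11·0 + 6·1 + 13·1 + 9·1 + 4 = 32
  Jasper: 11·3 + 6·0 + 13·3 + 9·4 + 2 = 110
  Avon: 11·2 + 6·4 + 13·2 + 9·3 + 3 = 102
  Harrow: 11·1 + 6·2 + 13·4 + 9·0 + 0 = 75
Jasper has the highest total.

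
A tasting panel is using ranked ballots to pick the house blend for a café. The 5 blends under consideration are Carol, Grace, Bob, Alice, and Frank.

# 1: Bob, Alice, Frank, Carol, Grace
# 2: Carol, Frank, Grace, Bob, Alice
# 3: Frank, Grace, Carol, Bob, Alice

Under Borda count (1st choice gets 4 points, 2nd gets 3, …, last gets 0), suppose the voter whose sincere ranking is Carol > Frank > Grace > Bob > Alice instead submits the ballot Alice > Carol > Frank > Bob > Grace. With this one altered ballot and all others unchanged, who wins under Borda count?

Frank

Borda totals with the altered ballot: Carol 6, Grace 3, Bob 6, Alice 7, Frank 8.
The winner is unchanged: still Frank.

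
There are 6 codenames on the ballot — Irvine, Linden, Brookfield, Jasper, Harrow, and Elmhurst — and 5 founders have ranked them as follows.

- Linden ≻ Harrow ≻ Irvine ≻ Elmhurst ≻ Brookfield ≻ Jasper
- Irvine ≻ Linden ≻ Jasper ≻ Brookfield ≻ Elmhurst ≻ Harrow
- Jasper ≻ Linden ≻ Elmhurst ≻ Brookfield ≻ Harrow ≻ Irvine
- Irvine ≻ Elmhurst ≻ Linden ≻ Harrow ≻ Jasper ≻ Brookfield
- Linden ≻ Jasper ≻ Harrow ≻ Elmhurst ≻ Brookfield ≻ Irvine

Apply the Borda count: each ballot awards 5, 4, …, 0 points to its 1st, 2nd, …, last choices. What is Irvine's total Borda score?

Borda scores:
  Irvine: 3 + 5 + 0 + 5 + 0 = 13
  Linden: 5 + 4 + 4 + 3 + 5 = 21
  Brookfield: 1 + 2 + 2 + 0 + 1 = 6
  Jasper: 0 + 3 + 5 + 1 + 4 = 13
  Harrow: 4 + 0 + 1 + 2 + 3 = 10
  Elmhurst: 2 + 1 + 3 + 4 + 2 = 12

13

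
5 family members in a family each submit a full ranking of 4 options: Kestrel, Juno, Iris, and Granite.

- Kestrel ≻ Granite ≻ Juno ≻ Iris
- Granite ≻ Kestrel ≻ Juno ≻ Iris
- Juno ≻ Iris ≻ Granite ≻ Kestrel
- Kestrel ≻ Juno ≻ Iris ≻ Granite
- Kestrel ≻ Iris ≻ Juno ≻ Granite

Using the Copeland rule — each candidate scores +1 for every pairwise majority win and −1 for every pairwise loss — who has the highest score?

Kestrel

Pairwise results:
  Kestrel vs Juno: Kestrel wins 4–1.
  Kestrel vs Iris: Kestrel wins 4–1.
  Kestrel vs Granite: Kestrel wins 3–2.
  Juno vs Iris: Juno wins 4–1.
  Juno vs Granite: Juno wins 3–2.
  Iris vs Granite: Iris wins 3–2.
Copeland scores (wins − losses):
  Kestrel: 3 − 0 = 3
  Juno: 2 − 1 = 1
  Iris: 1 − 2 = -1
  Granite: 0 − 3 = -3
Kestrel has the best Copeland score.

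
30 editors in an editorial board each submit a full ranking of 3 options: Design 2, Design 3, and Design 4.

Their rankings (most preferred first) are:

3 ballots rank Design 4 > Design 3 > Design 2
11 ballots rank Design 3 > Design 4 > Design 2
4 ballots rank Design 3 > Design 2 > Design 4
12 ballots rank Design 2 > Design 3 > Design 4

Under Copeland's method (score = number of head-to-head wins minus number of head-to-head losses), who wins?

Pairwise results:
  Design 2 vs Design 3: Design 3 wins 18–12.
  Design 2 vs Design 4: Design 2 wins 16–14.
  Design 3 vs Design 4: Design 3 wins 27–3.
Copeland scores (wins − losses):
  Design 2: 1 − 1 = 0
  Design 3: 2 − 0 = 2
  Design 4: 0 − 2 = -2
Design 3 has the best Copeland score.

Design 3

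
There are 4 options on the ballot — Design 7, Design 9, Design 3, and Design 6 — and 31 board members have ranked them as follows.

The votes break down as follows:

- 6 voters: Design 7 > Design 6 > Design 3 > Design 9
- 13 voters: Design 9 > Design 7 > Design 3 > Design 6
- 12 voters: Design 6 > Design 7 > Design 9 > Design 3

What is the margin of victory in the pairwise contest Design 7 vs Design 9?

Ballots ranking Design 7 above Design 9: 6+12 = 18.
Ballots ranking Design 9 above Design 7: 13.
Design 7 wins 18–13, a margin of 5.

5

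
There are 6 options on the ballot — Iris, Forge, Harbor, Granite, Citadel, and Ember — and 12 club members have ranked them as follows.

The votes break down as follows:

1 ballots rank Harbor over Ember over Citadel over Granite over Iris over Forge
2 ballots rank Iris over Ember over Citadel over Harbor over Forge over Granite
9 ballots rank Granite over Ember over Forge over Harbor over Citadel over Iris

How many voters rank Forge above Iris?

9

Ballots ranking Forge above Iris: 9.
Ballots ranking Iris above Forge: 1+2 = 3.
So 9 of 12 voters prefer Forge to Iris.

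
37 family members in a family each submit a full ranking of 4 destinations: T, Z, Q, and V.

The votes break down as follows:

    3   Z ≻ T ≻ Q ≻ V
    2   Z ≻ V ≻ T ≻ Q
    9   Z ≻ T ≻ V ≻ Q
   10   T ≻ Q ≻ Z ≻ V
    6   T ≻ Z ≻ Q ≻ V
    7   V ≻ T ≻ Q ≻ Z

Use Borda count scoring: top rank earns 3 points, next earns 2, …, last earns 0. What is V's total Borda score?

34

Borda scores:
  T: 3·2 + 2·1 + 9·2 + 10·3 + 6·3 + 7·2 = 88
  Z: 3·3 + 2·3 + 9·3 + 10·1 + 6·2 + 7·0 = 64
  Q: 3·1 + 2·0 + 9·0 + 10·2 + 6·1 + 7·1 = 36
  V: 3·0 + 2·2 + 9·1 + 10·0 + 6·0 + 7·3 = 34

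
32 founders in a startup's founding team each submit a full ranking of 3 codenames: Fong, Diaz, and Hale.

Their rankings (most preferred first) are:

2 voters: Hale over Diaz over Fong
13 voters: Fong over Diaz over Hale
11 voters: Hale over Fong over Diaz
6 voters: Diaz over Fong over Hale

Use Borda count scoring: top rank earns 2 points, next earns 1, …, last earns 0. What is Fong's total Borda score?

43

Borda scores:
  Fong: 2·0 + 13·2 + 11·1 + 6·1 = 43
  Diaz: 2·1 + 13·1 + 11·0 + 6·2 = 27
  Hale: 2·2 + 13·0 + 11·2 + 6·0 = 26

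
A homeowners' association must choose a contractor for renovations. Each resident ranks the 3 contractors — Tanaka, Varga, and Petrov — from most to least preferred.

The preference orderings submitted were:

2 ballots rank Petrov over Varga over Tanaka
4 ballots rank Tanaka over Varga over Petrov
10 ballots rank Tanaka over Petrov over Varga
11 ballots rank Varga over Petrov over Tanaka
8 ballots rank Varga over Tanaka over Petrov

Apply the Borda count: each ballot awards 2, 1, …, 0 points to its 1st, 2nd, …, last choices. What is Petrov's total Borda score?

25

Borda scores:
  Tanaka: 2·0 + 4·2 + 10·2 + 11·0 + 8·1 = 36
  Varga: 2·1 + 4·1 + 10·0 + 11·2 + 8·2 = 44
  Petrov: 2·2 + 4·0 + 10·1 + 11·1 + 8·0 = 25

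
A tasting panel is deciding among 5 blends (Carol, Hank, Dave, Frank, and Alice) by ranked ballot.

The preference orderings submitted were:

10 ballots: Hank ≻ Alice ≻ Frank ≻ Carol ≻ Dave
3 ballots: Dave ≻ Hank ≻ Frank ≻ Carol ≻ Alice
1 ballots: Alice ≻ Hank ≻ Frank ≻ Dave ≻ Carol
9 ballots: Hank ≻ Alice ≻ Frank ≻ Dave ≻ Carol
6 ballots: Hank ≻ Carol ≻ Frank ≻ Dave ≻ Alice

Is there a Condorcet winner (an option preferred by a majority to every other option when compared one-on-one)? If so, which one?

Head-to-head results (29 voters total):
Carol vs Hank: Hank wins 29–0.
Carol vs Dave: Carol wins 16–13.
Carol vs Frank: Frank wins 23–6.
Carol vs Alice: Alice wins 20–9.
Hank vs Dave: Hank wins 26–3.
Hank vs Frank: Hank wins 29–0.
Hank vs Alice: Hank wins 28–1.
Dave vs Frank: Frank wins 26–3.
Dave vs Alice: Alice wins 20–9.
Frank vs Alice: Alice wins 20–9.
Hank beats each rival — Carol (29–0), Dave (26–3), Frank (29–0), Alice (28–1) — so Hank is the Condorcet winner.

Hank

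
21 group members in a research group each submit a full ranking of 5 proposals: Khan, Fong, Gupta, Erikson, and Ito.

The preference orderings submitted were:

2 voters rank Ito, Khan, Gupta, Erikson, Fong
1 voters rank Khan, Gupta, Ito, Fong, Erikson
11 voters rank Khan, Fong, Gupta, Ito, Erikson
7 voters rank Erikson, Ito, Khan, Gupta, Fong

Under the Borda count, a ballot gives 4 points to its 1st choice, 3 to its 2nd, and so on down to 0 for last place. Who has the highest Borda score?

Borda scores:
  Khan: 2·3 + 4 + 11·4 + 7·2 = 68
  Fong: 2·0 + 1 + 11·3 + 7·0 = 34
  Gupta: 2·2 + 3 + 11·2 + 7·1 = 36
  Erikson: 2·1 + 0 + 11·0 + 7·4 = 30
  Ito: 2·4 + 2 + 11·1 + 7·3 = 42
Khan has the highest total.

Khan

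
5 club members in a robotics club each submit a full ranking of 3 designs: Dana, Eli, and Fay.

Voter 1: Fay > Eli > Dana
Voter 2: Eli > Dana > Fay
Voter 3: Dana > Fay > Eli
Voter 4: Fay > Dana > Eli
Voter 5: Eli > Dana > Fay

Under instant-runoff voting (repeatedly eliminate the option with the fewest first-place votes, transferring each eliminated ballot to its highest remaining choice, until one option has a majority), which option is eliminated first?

Dana

Round 1: Eli 2, Fay 2, Dana 1. Dana has the fewest and is eliminated.
Round 2: Fay 3, Eli 2. Fay has a majority.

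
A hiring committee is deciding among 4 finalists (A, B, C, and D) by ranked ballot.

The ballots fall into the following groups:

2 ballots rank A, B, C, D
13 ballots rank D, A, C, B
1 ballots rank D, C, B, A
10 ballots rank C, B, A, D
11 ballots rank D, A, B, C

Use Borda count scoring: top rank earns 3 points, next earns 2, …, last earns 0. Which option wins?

D

Borda scores:
  A: 2·3 + 13·2 + 0 + 10·1 + 11·2 = 64
  B: 2·2 + 13·0 + 1 + 10·2 + 11·1 = 36
  C: 2·1 + 13·1 + 2 + 10·3 + 11·0 = 47
  D: 2·0 + 13·3 + 3 + 10·0 + 11·3 = 75
D has the highest total.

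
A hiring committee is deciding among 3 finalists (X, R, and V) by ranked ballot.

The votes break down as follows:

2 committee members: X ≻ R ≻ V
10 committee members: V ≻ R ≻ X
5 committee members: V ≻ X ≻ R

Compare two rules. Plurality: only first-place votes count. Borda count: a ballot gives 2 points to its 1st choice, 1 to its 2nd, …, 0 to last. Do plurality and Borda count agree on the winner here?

Plurality first-place counts: X 2, R 0, V 15 → V.
Borda totals: X 9, R 12, V 30 → V.
The two rules agree on V.

Yes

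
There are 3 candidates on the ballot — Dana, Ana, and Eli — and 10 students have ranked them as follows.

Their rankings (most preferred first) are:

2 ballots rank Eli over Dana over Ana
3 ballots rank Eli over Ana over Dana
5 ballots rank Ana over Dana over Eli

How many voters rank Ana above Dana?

Ballots ranking Ana above Dana: 3+5 = 8.
Ballots ranking Dana above Ana: 2.
So 8 of 10 voters prefer Ana to Dana.

8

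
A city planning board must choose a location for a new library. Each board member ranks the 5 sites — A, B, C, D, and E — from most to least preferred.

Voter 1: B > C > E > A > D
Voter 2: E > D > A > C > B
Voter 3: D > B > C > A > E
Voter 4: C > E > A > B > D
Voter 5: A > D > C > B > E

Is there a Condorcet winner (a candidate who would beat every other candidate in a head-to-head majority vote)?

Head-to-head results (5 voters total):
A vs B: A wins 3–2.
A vs C: C wins 3–2.
A vs D: A wins 3–2.
A vs E: E wins 3–2.
B vs C: C wins 3–2.
B vs D: D wins 3–2.
B vs E: B wins 3–2.
C vs D: D wins 3–2.
C vs E: C wins 4–1.
D vs E: E wins 3–2.
No candidate beats all others: A beats B beats E beats A, a majority cycle.

No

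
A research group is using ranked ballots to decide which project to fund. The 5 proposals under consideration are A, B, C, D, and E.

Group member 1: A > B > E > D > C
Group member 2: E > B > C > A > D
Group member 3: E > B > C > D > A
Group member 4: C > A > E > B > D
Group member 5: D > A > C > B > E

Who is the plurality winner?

First-place vote totals:
  A: 1
  B: 0
  C: 1
  D: 1
  E: 2
E has the most first-place votes.

E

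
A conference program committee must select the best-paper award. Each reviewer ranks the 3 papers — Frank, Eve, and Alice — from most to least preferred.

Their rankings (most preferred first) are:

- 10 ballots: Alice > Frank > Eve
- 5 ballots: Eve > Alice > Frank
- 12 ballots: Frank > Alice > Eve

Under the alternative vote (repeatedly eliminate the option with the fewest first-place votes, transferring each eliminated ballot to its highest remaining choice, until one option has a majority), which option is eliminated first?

Round 1: Frank 12, Alice 10, Eve 5. Eve has the fewest and is eliminated.
Round 2: Alice 15, Frank 12. Alice has a majority.

Eve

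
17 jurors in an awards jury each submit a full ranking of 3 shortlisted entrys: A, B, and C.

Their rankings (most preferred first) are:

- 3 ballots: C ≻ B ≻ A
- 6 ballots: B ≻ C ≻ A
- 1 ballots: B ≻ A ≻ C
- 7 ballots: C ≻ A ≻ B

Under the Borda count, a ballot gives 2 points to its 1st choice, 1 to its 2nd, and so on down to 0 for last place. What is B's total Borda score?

17

Borda scores:
  A: 3·0 + 6·0 + 1 + 7·1 = 8
  B: 3·1 + 6·2 + 2 + 7·0 = 17
  C: 3·2 + 6·1 + 0 + 7·2 = 26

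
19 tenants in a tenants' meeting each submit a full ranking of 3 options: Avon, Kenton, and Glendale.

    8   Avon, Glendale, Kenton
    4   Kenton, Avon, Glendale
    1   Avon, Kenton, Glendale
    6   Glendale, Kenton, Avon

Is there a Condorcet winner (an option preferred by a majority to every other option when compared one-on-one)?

Head-to-head results (19 voters total):
Avon vs Kenton: Kenton wins 10–9.
Avon vs Glendale: Avon wins 13–6.
Kenton vs Glendale: Glendale wins 14–5.
No candidate beats all others: Avon beats Glendale beats Kenton beats Avon, a majority cycle.

No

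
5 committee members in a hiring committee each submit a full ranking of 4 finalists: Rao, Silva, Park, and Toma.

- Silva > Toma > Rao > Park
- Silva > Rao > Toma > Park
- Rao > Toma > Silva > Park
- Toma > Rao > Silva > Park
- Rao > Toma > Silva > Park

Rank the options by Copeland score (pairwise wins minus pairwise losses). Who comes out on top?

Pairwise results:
  Rao vs Silva: Rao wins 3–2.
  Rao vs Park: Rao wins 5–0.
  Rao vs Toma: Rao wins 3–2.
  Silva vs Park: Silva wins 5–0.
  Silva vs Toma: Toma wins 3–2.
  Park vs Toma: Toma wins 5–0.
Copeland scores (wins − losses):
  Rao: 3 − 0 = 3
  Silva: 1 − 2 = -1
  Park: 0 − 3 = -3
  Toma: 2 − 1 = 1
Rao has the best Copeland score.

Rao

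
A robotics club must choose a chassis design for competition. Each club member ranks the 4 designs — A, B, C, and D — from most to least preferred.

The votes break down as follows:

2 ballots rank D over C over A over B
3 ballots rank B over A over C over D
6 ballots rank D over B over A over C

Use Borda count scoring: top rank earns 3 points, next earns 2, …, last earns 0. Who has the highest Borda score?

Borda scores:
  A: 2·1 + 3·2 + 6·1 = 14
  B: 2·0 + 3·3 + 6·2 = 21
  C: 2·2 + 3·1 + 6·0 = 7
  D: 2·3 + 3·0 + 6·3 = 24
D has the highest total.

D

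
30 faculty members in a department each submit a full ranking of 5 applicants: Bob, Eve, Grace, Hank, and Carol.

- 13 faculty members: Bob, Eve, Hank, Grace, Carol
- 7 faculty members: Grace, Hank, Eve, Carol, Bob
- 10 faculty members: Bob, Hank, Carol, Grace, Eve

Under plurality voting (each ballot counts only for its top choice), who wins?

First-place vote totals:
  Bob: 23
  Eve: 0
  Grace: 7
  Hank: 0
  Carol: 0
Bob has the most first-place votes.

Bob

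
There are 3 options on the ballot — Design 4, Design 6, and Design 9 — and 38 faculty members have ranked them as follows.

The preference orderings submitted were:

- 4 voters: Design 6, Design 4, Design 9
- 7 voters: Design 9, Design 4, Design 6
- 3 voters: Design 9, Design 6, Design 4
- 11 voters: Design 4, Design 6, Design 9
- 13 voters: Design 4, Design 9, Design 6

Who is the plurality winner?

First-place vote totals:
  Design 4: 24
  Design 6: 4
  Design 9: 10
Design 4 has the most first-place votes.

Design 4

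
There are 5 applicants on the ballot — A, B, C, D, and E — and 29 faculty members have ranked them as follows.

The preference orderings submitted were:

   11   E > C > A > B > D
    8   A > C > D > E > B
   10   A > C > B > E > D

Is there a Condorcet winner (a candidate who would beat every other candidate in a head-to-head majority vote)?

Head-to-head results (29 voters total):
A vs B: A wins 29–0.
A vs C: A wins 18–11.
A vs D: A wins 29–0.
A vs E: A wins 18–11.
B vs C: C wins 29–0.
B vs D: B wins 21–8.
B vs E: E wins 19–10.
C vs D: C wins 29–0.
C vs E: C wins 18–11.
D vs E: E wins 21–8.
A beats each rival — B (29–0), C (18–11), D (29–0), E (18–11) — so A is the Condorcet winner.

Yes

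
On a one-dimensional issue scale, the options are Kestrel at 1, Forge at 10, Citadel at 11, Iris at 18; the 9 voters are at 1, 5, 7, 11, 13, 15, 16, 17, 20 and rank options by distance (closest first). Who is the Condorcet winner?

Citadel

With single-peaked preferences on a line, the Condorcet winner is the candidate closest to the median voter.
The median voter (position 13) is closest to Citadel at 11.
Check: Citadel vs Forge — voters closer to Citadel: 6 of 9.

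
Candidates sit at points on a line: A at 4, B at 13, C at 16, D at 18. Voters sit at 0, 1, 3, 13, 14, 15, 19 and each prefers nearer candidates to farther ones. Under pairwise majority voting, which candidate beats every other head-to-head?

B

With single-peaked preferences on a line, the Condorcet winner is the candidate closest to the median voter.
The median voter (position 13) is closest to B at 13.
Check: B vs A — voters closer to B: 4 of 7.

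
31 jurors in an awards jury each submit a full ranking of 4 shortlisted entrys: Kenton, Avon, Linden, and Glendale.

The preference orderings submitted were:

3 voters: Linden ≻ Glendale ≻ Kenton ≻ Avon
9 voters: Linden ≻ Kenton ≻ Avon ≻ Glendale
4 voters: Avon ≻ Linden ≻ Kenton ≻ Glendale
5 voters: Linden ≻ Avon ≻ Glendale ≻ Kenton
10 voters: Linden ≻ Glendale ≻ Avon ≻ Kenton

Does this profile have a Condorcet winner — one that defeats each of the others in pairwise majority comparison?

Head-to-head results (31 voters total):
Kenton vs Avon: Avon wins 19–12.
Kenton vs Linden: Linden wins 31–0.
Kenton vs Glendale: Glendale wins 18–13.
Avon vs Linden: Linden wins 27–4.
Avon vs Glendale: Avon wins 18–13.
Linden vs Glendale: Linden wins 31–0.
Linden beats each rival — Kenton (31–0), Avon (27–4), Glendale (31–0) — so Linden is the Condorcet winner.

Yes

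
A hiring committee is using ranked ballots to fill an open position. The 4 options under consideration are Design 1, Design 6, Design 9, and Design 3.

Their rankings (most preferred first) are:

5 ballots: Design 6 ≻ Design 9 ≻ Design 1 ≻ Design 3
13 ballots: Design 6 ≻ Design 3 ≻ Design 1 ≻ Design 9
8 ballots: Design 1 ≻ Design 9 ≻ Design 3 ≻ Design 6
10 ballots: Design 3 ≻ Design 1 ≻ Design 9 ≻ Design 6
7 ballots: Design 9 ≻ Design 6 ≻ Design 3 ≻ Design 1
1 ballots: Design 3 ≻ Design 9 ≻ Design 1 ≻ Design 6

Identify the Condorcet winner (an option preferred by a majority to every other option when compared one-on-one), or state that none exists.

Head-to-head results (44 voters total):
Design 1 vs Design 6: Design 6 wins 25–19.
Design 1 vs Design 9: Design 1 wins 31–13.
Design 1 vs Design 3: Design 3 wins 31–13.
Design 6 vs Design 9: Design 9 wins 26–18.
Design 6 vs Design 3: Design 6 wins 25–19.
Design 9 vs Design 3: Design 3 wins 24–20.
No candidate beats all others: Design 1 beats Design 9 beats Design 6 beats Design 1, a majority cycle.

No Condorcet winner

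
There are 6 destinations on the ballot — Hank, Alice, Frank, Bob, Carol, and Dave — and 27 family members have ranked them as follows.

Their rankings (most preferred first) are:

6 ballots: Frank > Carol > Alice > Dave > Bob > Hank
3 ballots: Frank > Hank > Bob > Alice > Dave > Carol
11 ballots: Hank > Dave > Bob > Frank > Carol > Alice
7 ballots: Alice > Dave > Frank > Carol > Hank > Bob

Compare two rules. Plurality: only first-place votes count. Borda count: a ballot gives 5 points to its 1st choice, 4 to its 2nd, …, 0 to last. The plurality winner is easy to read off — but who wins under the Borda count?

Plurality first-place counts: Hank 11, Alice 7, Frank 9, Bob 0, Carol 0, Dave 0 → Hank.
Borda totals: Hank 74, Alice 59, Frank 88, Bob 48, Carol 49, Dave 87 → Frank.

Frank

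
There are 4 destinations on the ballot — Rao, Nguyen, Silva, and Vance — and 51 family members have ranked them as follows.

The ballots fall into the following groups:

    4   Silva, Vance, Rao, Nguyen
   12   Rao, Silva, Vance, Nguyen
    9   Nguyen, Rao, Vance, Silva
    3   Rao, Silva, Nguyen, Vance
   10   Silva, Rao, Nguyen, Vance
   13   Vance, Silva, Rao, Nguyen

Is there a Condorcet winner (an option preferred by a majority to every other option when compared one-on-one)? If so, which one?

Silva

Head-to-head results (51 voters total):
Rao vs Nguyen: Rao wins 42–9.
Rao vs Silva: Silva wins 27–24.
Rao vs Vance: Rao wins 34–17.
Nguyen vs Silva: Silva wins 42–9.
Nguyen vs Vance: Vance wins 29–22.
Silva vs Vance: Silva wins 29–22.
Silva beats each rival — Rao (27–24), Nguyen (42–9), Vance (29–22) — so Silva is the Condorcet winner.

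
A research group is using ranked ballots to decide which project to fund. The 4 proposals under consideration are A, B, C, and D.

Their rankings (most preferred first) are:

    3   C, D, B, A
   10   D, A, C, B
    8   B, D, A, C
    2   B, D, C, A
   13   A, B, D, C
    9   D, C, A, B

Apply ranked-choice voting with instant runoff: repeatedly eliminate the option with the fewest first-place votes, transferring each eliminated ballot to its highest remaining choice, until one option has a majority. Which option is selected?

D

Round 1: D 19, A 13, B 10, C 3. C has the fewest and is eliminated.
Round 2: D 22, A 13, B 10. B has the fewest and is eliminated.
Round 3: D 32, A 13. D has a majority.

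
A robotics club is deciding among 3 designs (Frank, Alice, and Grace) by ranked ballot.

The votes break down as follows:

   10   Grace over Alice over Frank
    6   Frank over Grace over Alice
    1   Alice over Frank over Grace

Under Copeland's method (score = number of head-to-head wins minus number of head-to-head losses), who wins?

Pairwise results:
  Frank vs Alice: Alice wins 11–6.
  Frank vs Grace: Grace wins 10–7.
  Alice vs Grace: Grace wins 16–1.
Copeland scores (wins − losses):
  Frank: 0 − 2 = -2
  Alice: 1 − 1 = 0
  Grace: 2 − 0 = 2
Grace has the best Copeland score.

Grace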